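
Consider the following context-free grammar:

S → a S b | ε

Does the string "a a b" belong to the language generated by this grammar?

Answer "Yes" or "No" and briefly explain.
Every derivation applies S → a S b some number n of times and then S → ε, producing a^n b^n with equally many a's and b's. The string a a b has two a's but only one b, so it cannot be derived.

Final answer: No - no valid derivation exists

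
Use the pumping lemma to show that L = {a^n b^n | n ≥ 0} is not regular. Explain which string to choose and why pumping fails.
Language: L = {a^n b^n | n ≥ 0} (equal numbers of a's followed by b's)
Step 1: Assume for contradiction that L is regular, with pumping length p.
Step 2: Choose s = a^p b^p. Then s ∈ L (it has p a's followed by p b's) and |s| ≥ p.
Step 3: Consider any decomposition s = xyz with |xy| ≤ p and |y| > 0. Since |xy| ≤ p and the first p symbols of s are all a's, y = a^k for some k with 1 ≤ k ≤ p.
Step 4: Pumping up (i = 2): xy²z = a^(p+k) b^p, which has more a's than b's, so xy²z ∉ L.
This contradicts the pumping lemma, so L is not regular.

Final answer: Choose s = a^p b^p. Since |xy| ≤ p, y = a^k with k ≥ 1. Then xy²z = a^(p+k) b^p ∉ L.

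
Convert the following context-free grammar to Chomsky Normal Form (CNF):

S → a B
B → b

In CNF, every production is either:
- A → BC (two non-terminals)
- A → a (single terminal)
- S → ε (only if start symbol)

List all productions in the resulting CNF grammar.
The grammar has no ε-productions or unit productions to eliminate.
S → a B has terminal a in a right-hand side of length ≥ 2: introduce T_a → a and use T_a in place of a.
B → b is already in CNF (single terminal) – keep it.
S → a B becomes S → T_a B.
Resulting CNF grammar (3 productions): T_a → a; B → b; S → T_a B

Final answer: T_a → a; B → b; S → T_a B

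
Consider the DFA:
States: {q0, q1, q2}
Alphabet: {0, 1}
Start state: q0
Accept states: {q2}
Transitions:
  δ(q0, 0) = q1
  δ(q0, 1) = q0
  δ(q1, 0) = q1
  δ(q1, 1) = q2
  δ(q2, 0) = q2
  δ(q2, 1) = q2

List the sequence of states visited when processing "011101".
Starting at q0
Read '0': q0 -> q1
Read '1': q1 -> q2
Read '1': q2 -> q2
Read '1': q2 -> q2
Read '0': q2 -> q2
Read '1': q2 -> q2

Final answer: q0 -> q1 -> q2 -> q2 -> q2 -> q2 -> q2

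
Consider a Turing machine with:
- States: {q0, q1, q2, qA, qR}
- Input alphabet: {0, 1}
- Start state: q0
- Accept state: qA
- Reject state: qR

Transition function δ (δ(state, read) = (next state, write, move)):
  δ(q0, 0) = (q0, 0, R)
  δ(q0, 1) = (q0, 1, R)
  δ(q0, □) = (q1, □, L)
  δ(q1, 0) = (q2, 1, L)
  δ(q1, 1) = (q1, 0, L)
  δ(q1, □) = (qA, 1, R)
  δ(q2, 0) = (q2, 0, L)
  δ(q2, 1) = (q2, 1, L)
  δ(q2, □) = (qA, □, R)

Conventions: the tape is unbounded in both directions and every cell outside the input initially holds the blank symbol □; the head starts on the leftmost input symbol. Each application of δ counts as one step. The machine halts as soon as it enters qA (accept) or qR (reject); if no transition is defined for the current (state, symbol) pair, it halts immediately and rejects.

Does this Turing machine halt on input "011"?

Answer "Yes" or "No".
Step 0: [q0]011 (head at position 0)
Step 1: δ(q0, 0) = (q0, 0, R)  ⊢  0[q0]11 (head at position 1)
Step 2: δ(q0, 1) = (q0, 1, R)  ⊢  01[q0]1 (head at position 2)
Step 3: δ(q0, 1) = (q0, 1, R)  ⊢  011[q0]□ (head at position 3)
Step 4: δ(q0, □) = (q1, □, L)  ⊢  01[q1]1□ (head at position 2)
Step 5: δ(q1, 1) = (q1, 0, L)  ⊢  0[q1]10□ (head at position 1)
Step 6: δ(q1, 1) = (q1, 0, L)  ⊢  [q1]000□ (head at position 0)
Step 7: δ(q1, 0) = (q2, 1, L)  ⊢  [q2]□100□ (head at position -1)
Step 8: δ(q2, □) = (qA, □, R)  ⊢  □[qA]100□ (head at position 0)
The machine is in qA, so it halts and accepts.
It halts after 8 steps.

Final answer: Yes - halts after 8 steps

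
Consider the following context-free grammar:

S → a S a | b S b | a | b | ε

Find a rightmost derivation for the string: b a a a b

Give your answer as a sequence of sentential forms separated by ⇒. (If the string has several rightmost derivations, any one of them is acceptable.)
Start with S.
Step 1: the rightmost non-terminal is S; apply S → b S b:  b S b
Step 2: the rightmost non-terminal is S; apply S → a S a:  b a S a b
Step 3: the rightmost non-terminal is S; apply S → a:  b a a a b

Final answer: S ⇒ b S b ⇒ b a S a b ⇒ b a a a b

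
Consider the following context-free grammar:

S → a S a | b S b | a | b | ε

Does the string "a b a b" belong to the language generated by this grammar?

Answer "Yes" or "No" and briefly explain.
Every production places the same symbol at both ends (or yields a single symbol / ε), so every derived string is a palindrome. a b a b reversed is b a b a ≠ a b a b, so it is not a palindrome and cannot be derived (already the first step fails: the string starts with a but ends with b, so neither S → a S a nor S → b S b fits).

Final answer: No - no valid derivation exists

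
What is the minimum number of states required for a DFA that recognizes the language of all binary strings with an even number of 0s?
Language: binary strings with an even number of 0s
Lower bound (Myhill–Nerode): the prefixes ε, 0 are pairwise distinguishable:
  ε vs 0: suffix ε distinguishes them (ε has zero 0s (accepted), 0 has one 0 (rejected))
So any DFA needs at least 2 states.
Upper bound: a DFA with 2 states exists (one state per class above).
Minimum states: 2

Final answer: 2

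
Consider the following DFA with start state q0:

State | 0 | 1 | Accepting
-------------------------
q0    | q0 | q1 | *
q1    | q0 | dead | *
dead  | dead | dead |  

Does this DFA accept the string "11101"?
Start in q0.
Read '1': q0 → q1
Read '1': q1 → dead
Read '1': dead → dead
Read '0': dead → dead
Read '1': dead → dead
Final state dead is not accepting, so the string is rejected.

Final answer: No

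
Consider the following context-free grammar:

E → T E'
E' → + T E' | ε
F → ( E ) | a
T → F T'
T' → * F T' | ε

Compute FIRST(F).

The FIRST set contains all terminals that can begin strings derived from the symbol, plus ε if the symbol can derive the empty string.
FIRST(F): F → ( E ) contributes '(' and F → a contributes 'a', so FIRST(F) = {(, a}. F is not nullable.

Final answer: {(, a}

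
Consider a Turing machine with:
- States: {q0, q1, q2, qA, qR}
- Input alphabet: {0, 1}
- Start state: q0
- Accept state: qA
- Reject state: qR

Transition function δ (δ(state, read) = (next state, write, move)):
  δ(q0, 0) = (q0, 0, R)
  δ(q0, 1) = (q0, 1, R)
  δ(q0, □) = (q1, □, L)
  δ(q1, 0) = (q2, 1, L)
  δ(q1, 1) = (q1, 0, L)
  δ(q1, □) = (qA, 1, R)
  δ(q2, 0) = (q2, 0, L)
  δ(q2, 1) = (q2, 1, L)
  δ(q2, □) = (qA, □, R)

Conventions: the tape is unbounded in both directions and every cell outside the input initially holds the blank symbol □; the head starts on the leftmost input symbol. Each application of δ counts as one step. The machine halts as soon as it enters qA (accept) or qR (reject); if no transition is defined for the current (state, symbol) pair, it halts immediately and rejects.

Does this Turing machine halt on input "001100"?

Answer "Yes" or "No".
Step 0: [q0]001100 (head at position 0)
Step 1: δ(q0, 0) = (q0, 0, R)  ⊢  0[q0]01100 (head at position 1)
Step 2: δ(q0, 0) = (q0, 0, R)  ⊢  00[q0]1100 (head at position 2)
Step 3: δ(q0, 1) = (q0, 1, R)  ⊢  001[q0]100 (head at position 3)
Step 4: δ(q0, 1) = (q0, 1, R)  ⊢  0011[q0]00 (head at position 4)
Step 5: δ(q0, 0) = (q0, 0, R)  ⊢  00110[q0]0 (head at position 5)
Step 6: δ(q0, 0) = (q0, 0, R)  ⊢  001100[q0]□ (head at position 6)
Step 7: δ(q0, □) = (q1, □, L)  ⊢  00110[q1]0□ (head at position 5)
Step 8: δ(q1, 0) = (q2, 1, L)  ⊢  0011[q2]01□ (head at position 4)
Step 9: δ(q2, 0) = (q2, 0, L)  ⊢  001[q2]101□ (head at position 3)
Step 10: δ(q2, 1) = (q2, 1, L)  ⊢  00[q2]1101□ (head at position 2)
Step 11: δ(q2, 1) = (q2, 1, L)  ⊢  0[q2]01101□ (head at position 1)
Step 12: δ(q2, 0) = (q2, 0, L)  ⊢  [q2]001101□ (head at position 0)
Step 13: δ(q2, 0) = (q2, 0, L)  ⊢  [q2]□001101□ (head at position -1)
Step 14: δ(q2, □) = (qA, □, R)  ⊢  □[qA]001101□ (head at position 0)
The machine is in qA, so it halts and accepts.
It halts after 14 steps.

Final answer: Yes - halts after 14 steps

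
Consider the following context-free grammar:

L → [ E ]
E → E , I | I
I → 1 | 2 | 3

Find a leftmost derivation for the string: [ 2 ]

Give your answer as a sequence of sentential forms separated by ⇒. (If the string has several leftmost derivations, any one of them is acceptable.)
Start with L.
Step 1: the leftmost non-terminal is L; apply L → [ E ]:  [ E ]
Step 2: the leftmost non-terminal is E; apply E → I:  [ I ]
Step 3: the leftmost non-terminal is I; apply I → 2:  [ 2 ]

Final answer: L ⇒ [ E ] ⇒ [ I ] ⇒ [ 2 ]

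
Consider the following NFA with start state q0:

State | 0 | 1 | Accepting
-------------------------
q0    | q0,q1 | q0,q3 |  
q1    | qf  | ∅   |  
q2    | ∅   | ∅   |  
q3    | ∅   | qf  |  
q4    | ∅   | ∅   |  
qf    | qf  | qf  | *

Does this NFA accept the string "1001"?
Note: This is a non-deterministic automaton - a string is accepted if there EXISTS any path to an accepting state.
Track the set of states the NFA could be in: start {q0}
Read '1': {q0} → {q0, q3}
Read '0': {q0, q3} → {q0, q1}
Read '0': {q0, q1} → {q0, q1, qf}
Read '1': {q0, q1, qf} → {q0, q3, qf}
Final set {q0, q3, qf} contains accepting state(s) {qf} → accepted.

Final answer: Yes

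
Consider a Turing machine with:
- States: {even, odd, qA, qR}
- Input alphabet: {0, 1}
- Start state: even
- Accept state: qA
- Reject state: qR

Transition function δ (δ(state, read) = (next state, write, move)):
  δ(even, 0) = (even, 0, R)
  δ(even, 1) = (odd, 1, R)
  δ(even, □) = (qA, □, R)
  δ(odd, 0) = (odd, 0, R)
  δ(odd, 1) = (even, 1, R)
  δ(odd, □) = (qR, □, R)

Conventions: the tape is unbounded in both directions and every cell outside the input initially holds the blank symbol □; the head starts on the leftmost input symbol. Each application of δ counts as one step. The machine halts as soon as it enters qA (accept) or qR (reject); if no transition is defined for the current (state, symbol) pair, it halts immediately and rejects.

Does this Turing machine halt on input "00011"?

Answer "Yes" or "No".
Step 0: [even]00011 (head at position 0)
Step 1: δ(even, 0) = (even, 0, R)  ⊢  0[even]0011 (head at position 1)
Step 2: δ(even, 0) = (even, 0, R)  ⊢  00[even]011 (head at position 2)
Step 3: δ(even, 0) = (even, 0, R)  ⊢  000[even]11 (head at position 3)
Step 4: δ(even, 1) = (odd, 1, R)  ⊢  0001[odd]1 (head at position 4)
Step 5: δ(odd, 1) = (even, 1, R)  ⊢  00011[even]□ (head at position 5)
Step 6: δ(even, □) = (qA, □, R)  ⊢  00011□[qA]□ (head at position 6)
The machine is in qA, so it halts and accepts.
It halts after 6 steps.

Final answer: Yes - halts after 6 steps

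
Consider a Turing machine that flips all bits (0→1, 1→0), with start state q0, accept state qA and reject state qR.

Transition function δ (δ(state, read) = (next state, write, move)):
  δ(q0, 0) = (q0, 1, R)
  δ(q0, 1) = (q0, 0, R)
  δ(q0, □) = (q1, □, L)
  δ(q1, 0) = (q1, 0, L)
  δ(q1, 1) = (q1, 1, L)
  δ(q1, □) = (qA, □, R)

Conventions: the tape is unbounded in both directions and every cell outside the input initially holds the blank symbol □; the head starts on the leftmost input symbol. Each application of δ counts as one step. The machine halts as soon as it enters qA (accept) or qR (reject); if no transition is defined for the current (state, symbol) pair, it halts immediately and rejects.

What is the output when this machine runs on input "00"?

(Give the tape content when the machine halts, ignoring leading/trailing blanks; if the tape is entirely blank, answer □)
Step 0: [q0]00 (head at position 0)
Step 1: δ(q0, 0) = (q0, 1, R)  ⊢  1[q0]0 (head at position 1)
Step 2: δ(q0, 0) = (q0, 1, R)  ⊢  11[q0]□ (head at position 2)
Step 3: δ(q0, □) = (q1, □, L)  ⊢  1[q1]1□ (head at position 1)
Step 4: δ(q1, 1) = (q1, 1, L)  ⊢  [q1]11□ (head at position 0)
Step 5: δ(q1, 1) = (q1, 1, L)  ⊢  [q1]□11□ (head at position -1)
Step 6: δ(q1, □) = (qA, □, R)  ⊢  □[qA]11□ (head at position 0)
The machine is in qA, so it halts and accepts.
Tape content when halted (ignoring surrounding blanks): 11

Final answer: Output: 11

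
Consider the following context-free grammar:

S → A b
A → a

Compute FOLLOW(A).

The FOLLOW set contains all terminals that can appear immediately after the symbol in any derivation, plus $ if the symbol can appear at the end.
A occurs only in S → A b, where it is immediately followed by the terminal b. So FOLLOW(A) = {b}.

Final answer: {b}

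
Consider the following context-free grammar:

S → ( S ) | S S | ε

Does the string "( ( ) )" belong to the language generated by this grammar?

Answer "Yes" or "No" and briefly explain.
A derivation exists: S ⇒ ( S ) ⇒ ( ( S ) ) ⇒ ( ( ) ) (using S → ( S ) twice, then S → ε).

Final answer: Yes - a valid derivation exists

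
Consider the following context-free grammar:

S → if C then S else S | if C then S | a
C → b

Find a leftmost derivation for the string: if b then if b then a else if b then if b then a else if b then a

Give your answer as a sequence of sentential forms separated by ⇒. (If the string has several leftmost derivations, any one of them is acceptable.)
Start with S.
Step 1: the leftmost non-terminal is S; apply S → if C then S else S:  if C then S else S
Step 2: the leftmost non-terminal is C; apply C → b:  if b then S else S
Step 3: the leftmost non-terminal is S; apply S → if C then S:  if b then if C then S else S
Step 4: the leftmost non-terminal is C; apply C → b:  if b then if b then S else S
Step 5: the leftmost non-terminal is S; apply S → a:  if b then if b then a else S
Step 6: the leftmost non-terminal is S; apply S → if C then S else S:  if b then if b then a else if C then S else S
Step 7: the leftmost non-terminal is C; apply C → b:  if b then if b then a else if b then S else S
Step 8: the leftmost non-terminal is S; apply S → if C then S:  if b then if b then a else if b then if C then S else S
Step 9: the leftmost non-terminal is C; apply C → b:  if b then if b then a else if b then if b then S else S
Step 10: the leftmost non-terminal is S; apply S → a:  if b then if b then a else if b then if b then a else S
Step 11: the leftmost non-terminal is S; apply S → if C then S:  if b then if b then a else if b then if b then a else if C then S
Step 12: the leftmost non-terminal is C; apply C → b:  if b then if b then a else if b then if b then a else if b then S
Step 13: the leftmost non-terminal is S; apply S → a:  if b then if b then a else if b then if b then a else if b then a

Final answer: S ⇒ if C then S else S ⇒ if b then S else S ⇒ if b then if C then S else S ⇒ if b then if b then S else S ⇒ if b then if b then a else S ⇒ if b then if b then a else if C then S else S ⇒ if b then if b then a else if b then S else S ⇒ if b then if b then a else if b then if C then S else S ⇒ if b then if b then a else if b then if b then S else S ⇒ if b then if b then a else if b then if b then a else S ⇒ if b then if b then a else if b then if b then a else if C then S ⇒ if b then if b then a else if b then if b then a else if b then S ⇒ if b then if b then a else if b then if b then a else if b then a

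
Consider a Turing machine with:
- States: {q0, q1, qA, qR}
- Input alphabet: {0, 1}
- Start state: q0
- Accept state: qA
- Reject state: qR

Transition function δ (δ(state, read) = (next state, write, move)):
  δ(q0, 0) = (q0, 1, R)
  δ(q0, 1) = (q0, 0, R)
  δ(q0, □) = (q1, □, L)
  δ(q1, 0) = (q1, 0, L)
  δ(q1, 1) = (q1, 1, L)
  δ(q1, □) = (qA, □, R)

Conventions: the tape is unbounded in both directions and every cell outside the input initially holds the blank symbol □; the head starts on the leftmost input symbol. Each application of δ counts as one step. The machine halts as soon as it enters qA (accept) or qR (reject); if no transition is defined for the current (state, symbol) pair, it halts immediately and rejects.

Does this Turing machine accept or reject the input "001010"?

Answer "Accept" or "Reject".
Step 0: [q0]001010 (head at position 0)
Step 1: δ(q0, 0) = (q0, 1, R)  ⊢  1[q0]01010 (head at position 1)
Step 2: δ(q0, 0) = (q0, 1, R)  ⊢  11[q0]1010 (head at position 2)
Step 3: δ(q0, 1) = (q0, 0, R)  ⊢  110[q0]010 (head at position 3)
Step 4: δ(q0, 0) = (q0, 1, R)  ⊢  1101[q0]10 (head at position 4)
Step 5: δ(q0, 1) = (q0, 0, R)  ⊢  11010[q0]0 (head at position 5)
Step 6: δ(q0, 0) = (q0, 1, R)  ⊢  110101[q0]□ (head at position 6)
Step 7: δ(q0, □) = (q1, □, L)  ⊢  11010[q1]1□ (head at position 5)
Step 8: δ(q1, 1) = (q1, 1, L)  ⊢  1101[q1]01□ (head at position 4)
Step 9: δ(q1, 0) = (q1, 0, L)  ⊢  110[q1]101□ (head at position 3)
Step 10: δ(q1, 1) = (q1, 1, L)  ⊢  11[q1]0101□ (head at position 2)
Step 11: δ(q1, 0) = (q1, 0, L)  ⊢  1[q1]10101□ (head at position 1)
Step 12: δ(q1, 1) = (q1, 1, L)  ⊢  [q1]110101□ (head at position 0)
Step 13: δ(q1, 1) = (q1, 1, L)  ⊢  [q1]□110101□ (head at position -1)
Step 14: δ(q1, □) = (qA, □, R)  ⊢  □[qA]110101□ (head at position 0)
The machine is in qA, so it halts and accepts.

Final answer: Accept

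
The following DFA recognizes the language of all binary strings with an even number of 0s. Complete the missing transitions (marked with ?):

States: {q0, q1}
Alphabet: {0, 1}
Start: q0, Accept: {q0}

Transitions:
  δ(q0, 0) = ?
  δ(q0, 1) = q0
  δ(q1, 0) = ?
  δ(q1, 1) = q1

What each state remembers (consistent with the given transitions and accept states):
  q0: an even number of 0s has been read so far
  q1: an odd number of 0s has been read so far
Filling in the missing entries:
  δ(q0, 0): in q0 (an even number of 0s has been read so far), after reading 0 we have: an odd number of 0s has been read so far → q1
  δ(q1, 0): in q1 (an odd number of 0s has been read so far), after reading 0 we have: an even number of 0s has been read so far → q0

Final answer: δ(q0, 0) = q1; δ(q1, 0) = q0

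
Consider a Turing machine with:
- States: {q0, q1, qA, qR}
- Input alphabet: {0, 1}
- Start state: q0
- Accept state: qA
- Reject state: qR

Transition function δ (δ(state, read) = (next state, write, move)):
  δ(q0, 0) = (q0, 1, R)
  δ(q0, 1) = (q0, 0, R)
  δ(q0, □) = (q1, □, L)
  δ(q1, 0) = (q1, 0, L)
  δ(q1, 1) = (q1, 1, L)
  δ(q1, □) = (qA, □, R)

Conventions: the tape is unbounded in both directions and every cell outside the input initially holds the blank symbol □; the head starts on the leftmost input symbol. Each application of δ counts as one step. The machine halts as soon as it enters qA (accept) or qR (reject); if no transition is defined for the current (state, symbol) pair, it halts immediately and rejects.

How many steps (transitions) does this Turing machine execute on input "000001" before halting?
Step 0: [q0]000001 (head at position 0)
Step 1: δ(q0, 0) = (q0, 1, R)  ⊢  1[q0]00001 (head at position 1)
Step 2: δ(q0, 0) = (q0, 1, R)  ⊢  11[q0]0001 (head at position 2)
Step 3: δ(q0, 0) = (q0, 1, R)  ⊢  111[q0]001 (head at position 3)
Step 4: δ(q0, 0) = (q0, 1, R)  ⊢  1111[q0]01 (head at position 4)
Step 5: δ(q0, 0) = (q0, 1, R)  ⊢  11111[q0]1 (head at position 5)
Step 6: δ(q0, 1) = (q0, 0, R)  ⊢  111110[q0]□ (head at position 6)
Step 7: δ(q0, □) = (q1, □, L)  ⊢  11111[q1]0□ (head at position 5)
Step 8: δ(q1, 0) = (q1, 0, L)  ⊢  1111[q1]10□ (head at position 4)
Step 9: δ(q1, 1) = (q1, 1, L)  ⊢  111[q1]110□ (head at position 3)
Step 10: δ(q1, 1) = (q1, 1, L)  ⊢  11[q1]1110□ (head at position 2)
Step 11: δ(q1, 1) = (q1, 1, L)  ⊢  1[q1]11110□ (head at position 1)
Step 12: δ(q1, 1) = (q1, 1, L)  ⊢  [q1]111110□ (head at position 0)
Step 13: δ(q1, 1) = (q1, 1, L)  ⊢  [q1]□111110□ (head at position -1)
Step 14: δ(q1, □) = (qA, □, R)  ⊢  □[qA]111110□ (head at position 0)
The machine is in qA, so it halts and accepts.
Number of transitions executed: 14.

Final answer: 14 steps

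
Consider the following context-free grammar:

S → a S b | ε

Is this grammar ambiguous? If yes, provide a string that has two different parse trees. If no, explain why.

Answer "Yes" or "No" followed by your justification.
At every step exactly one production applies: if the remaining string to generate is non-empty it starts with a and ends with b, forcing S → a S b; if it is empty, S → ε is forced. Hence each string a^n b^n has exactly one derivation (S → a S b applied n times, then S → ε) and one parse tree.

Final answer: No - the grammar is unambiguous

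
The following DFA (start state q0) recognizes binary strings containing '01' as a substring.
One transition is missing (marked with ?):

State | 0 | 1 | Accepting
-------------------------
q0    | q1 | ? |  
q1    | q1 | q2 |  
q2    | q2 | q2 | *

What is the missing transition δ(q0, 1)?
q0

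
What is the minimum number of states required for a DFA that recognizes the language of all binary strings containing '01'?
Language: binary strings containing '01'
Lower bound (Myhill–Nerode): the prefixes ε, 0, 01 are pairwise distinguishable:
  ε vs 01: suffix ε distinguishes them (ε is rejected, 01 is accepted)
  0 vs 01: suffix ε distinguishes them (0 is rejected, 01 is accepted)
  ε vs 0: suffix 1 distinguishes them (ε·1 = 1 is rejected, 0·1 = 01 is accepted)
So any DFA needs at least 3 states.
Upper bound: a DFA with 3 states exists (one state per class above: 'no progress', 'last symbol 0', and 'seen 01' (accepting sink)).
Minimum states: 3

Final answer: 3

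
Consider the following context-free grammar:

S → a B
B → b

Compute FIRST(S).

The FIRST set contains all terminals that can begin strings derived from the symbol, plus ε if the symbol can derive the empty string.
S has the single production S → a B, whose right-hand side begins with the terminal a. So FIRST(S) = {a}.

Final answer: {a}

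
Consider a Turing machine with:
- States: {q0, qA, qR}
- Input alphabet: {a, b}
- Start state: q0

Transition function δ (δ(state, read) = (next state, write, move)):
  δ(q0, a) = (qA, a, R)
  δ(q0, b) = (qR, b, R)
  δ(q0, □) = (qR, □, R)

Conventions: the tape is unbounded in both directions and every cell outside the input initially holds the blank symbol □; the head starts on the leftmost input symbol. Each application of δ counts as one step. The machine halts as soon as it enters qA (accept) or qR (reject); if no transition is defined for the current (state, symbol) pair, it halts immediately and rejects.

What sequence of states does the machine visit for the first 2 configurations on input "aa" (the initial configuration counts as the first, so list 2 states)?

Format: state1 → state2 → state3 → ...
Step 0: [q0]aa (head at position 0)
Step 1: δ(q0, a) = (qA, a, R)  ⊢  a[qA]a (head at position 1)
Reading off the states of these 2 configurations: q0 → qA

Final answer: q0 → qA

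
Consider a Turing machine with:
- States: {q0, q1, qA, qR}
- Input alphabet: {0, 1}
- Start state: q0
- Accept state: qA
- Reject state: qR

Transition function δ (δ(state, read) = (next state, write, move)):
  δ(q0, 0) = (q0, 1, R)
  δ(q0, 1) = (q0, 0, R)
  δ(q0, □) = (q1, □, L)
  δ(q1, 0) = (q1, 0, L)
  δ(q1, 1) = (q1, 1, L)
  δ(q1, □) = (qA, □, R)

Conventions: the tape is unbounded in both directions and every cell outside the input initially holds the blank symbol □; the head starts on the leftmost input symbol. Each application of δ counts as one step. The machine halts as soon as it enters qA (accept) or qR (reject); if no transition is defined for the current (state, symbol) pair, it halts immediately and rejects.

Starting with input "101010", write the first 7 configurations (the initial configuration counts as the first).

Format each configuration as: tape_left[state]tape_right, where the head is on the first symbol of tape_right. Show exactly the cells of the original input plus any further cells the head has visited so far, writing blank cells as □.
Step 0: [q0]101010 (head at position 0)
Step 1: δ(q0, 1) = (q0, 0, R)  ⊢  0[q0]01010 (head at position 1)
Step 2: δ(q0, 0) = (q0, 1, R)  ⊢  01[q0]1010 (head at position 2)
Step 3: δ(q0, 1) = (q0, 0, R)  ⊢  010[q0]010 (head at position 3)
Step 4: δ(q0, 0) = (q0, 1, R)  ⊢  0101[q0]10 (head at position 4)
Step 5: δ(q0, 1) = (q0, 0, R)  ⊢  01010[q0]0 (head at position 5)
Step 6: δ(q0, 0) = (q0, 1, R)  ⊢  010101[q0]□ (head at position 6)

Final answer: [q0]101010 ⊢ 0[q0]01010 ⊢ 01[q0]1010 ⊢ 010[q0]010 ⊢ 0101[q0]10 ⊢ 01010[q0]0 ⊢ 010101[q0]□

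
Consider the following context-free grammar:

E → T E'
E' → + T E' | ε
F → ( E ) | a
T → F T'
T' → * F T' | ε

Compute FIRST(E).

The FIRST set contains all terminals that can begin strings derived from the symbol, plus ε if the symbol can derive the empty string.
FIRST(F): F → ( E ) contributes '(' and F → a contributes 'a', so FIRST(F) = {(, a}. F is not nullable.
FIRST(T): T → F T' begins with F, and F is not nullable, so FIRST(T) = FIRST(F) = {(, a}.
FIRST(E): E → T E' begins with T, and T is not nullable, so FIRST(E) = FIRST(T) = {(, a}.

Final answer: {(, a}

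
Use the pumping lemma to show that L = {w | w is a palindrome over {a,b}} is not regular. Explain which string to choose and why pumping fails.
Language: L = {w | w is a palindrome over {a,b}} (strings that read the same forwards and backwards)
Step 1: Assume for contradiction that L is regular, with pumping length p.
Step 2: Choose s = a^p b a^p. Then s ∈ L (it reads the same forwards and backwards) and |s| ≥ p.
Step 3: Consider any decomposition s = xyz with |xy| ≤ p and |y| > 0. Since |xy| ≤ p and the first p symbols of s are all a's, y = a^k for some k with 1 ≤ k ≤ p.
Step 4: Pumping up (i = 2): xy²z = a^(p+k) b a^p. Its reverse is a^p b a^(p+k) ≠ a^(p+k) b a^p (the single b is no longer in the middle), so xy²z is not a palindrome and xy²z ∉ L.
This contradicts the pumping lemma, so L is not regular.

Final answer: Choose s = a^p b a^p. Since |xy| ≤ p, y = a^k with k ≥ 1. Then xy²z = a^(p+k) b a^p is not a palindrome, so ∉ L.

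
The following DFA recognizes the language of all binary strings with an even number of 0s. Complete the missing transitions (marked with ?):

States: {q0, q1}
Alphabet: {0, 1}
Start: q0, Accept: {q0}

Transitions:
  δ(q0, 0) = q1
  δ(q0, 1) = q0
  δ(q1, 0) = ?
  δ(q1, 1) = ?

What each state remembers (consistent with the given transitions and accept states):
  q0: an even number of 0s has been read so far
  q1: an odd number of 0s has been read so far
Filling in the missing entries:
  δ(q1, 0): in q1 (an odd number of 0s has been read so far), after reading 0 we have: an even number of 0s has been read so far → q0
  δ(q1, 1): in q1 (an odd number of 0s has been read so far), after reading 1 we have: an odd number of 0s has been read so far → q1

Final answer: δ(q1, 0) = q0; δ(q1, 1) = q1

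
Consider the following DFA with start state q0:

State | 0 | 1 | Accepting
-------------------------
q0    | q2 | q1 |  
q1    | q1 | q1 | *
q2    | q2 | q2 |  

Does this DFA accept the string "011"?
Start in q0.
Read '0': q0 → q2
Read '1': q2 → q2
Read '1': q2 → q2
Final state q2 is not accepting, so the string is rejected.

Final answer: No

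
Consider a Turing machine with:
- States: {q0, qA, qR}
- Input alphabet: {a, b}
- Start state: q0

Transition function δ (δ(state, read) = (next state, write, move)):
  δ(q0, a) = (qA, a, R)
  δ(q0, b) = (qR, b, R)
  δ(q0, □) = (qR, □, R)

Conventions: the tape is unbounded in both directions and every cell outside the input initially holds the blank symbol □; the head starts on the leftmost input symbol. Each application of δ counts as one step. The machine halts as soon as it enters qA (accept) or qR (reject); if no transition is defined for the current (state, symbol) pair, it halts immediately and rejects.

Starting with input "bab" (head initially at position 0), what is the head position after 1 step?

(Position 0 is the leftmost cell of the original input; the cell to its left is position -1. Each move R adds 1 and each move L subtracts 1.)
Step 0: [q0]bab (head at position 0)
Step 1: δ(q0, b) = (qR, b, R)  ⊢  b[qR]ab (head at position 1)
Head position after 1 step: 1

Final answer: Position 1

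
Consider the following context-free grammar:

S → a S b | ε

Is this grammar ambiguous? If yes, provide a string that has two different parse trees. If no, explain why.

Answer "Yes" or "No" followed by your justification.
At every step exactly one production applies: if the remaining string to generate is non-empty it starts with a and ends with b, forcing S → a S b; if it is empty, S → ε is forced. Hence each string a^n b^n has exactly one derivation (S → a S b applied n times, then S → ε) and one parse tree.

Final answer: No - the grammar is unambiguous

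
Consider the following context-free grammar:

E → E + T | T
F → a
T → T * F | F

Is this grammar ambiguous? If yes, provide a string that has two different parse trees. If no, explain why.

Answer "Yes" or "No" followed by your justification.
This is the standard stratified expression grammar: '+' is introduced only by the left-recursive rule E → E + T and '*' only by the left-recursive rule T → T * F, with F → a. For any string, the last '+' must be the one produced at the root E (everything after it is a T containing no '+'), and likewise within each T the last '*' is produced at its root. This fixes the parse tree uniquely (left-associative, '*' binding tighter than '+'), so every string has exactly one parse tree.

Final answer: No - the grammar is unambiguous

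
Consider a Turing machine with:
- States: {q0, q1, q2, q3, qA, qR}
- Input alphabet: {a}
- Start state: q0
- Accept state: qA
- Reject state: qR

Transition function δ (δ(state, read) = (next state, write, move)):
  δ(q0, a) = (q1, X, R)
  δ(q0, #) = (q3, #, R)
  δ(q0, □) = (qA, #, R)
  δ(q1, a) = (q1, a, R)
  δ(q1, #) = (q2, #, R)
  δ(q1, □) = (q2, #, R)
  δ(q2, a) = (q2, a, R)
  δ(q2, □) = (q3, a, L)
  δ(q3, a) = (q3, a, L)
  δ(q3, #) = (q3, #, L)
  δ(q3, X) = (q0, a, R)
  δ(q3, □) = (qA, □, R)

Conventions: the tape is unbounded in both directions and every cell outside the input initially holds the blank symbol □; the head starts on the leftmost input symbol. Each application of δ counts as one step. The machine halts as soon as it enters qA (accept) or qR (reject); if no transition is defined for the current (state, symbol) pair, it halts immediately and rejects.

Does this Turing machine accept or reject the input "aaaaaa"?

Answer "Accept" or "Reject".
Trace (configuration after each step, as tape_left[state]tape_right with head position):
Step 0: [q0]aaaaaa (head at position 0)
Step 1: X[q1]aaaaa (head 1)
Step 2: Xa[q1]aaaa (head 2)
Step 3: Xaa[q1]aaa (head 3)
Step 4: Xaaa[q1]aa (head 4)
Step 5: Xaaaa[q1]a (head 5)
Step 6: Xaaaaa[q1]□ (head 6)
Step 7: Xaaaaa#[q2]□ (head 7)
Step 8: Xaaaaa[q3]#a (head 6)
Step 9: Xaaaa[q3]a#a (head 5)
Step 10: Xaaa[q3]aa#a (head 4)
Step 11: Xaa[q3]aaa#a (head 3)
Step 12: Xa[q3]aaaa#a (head 2)
Step 13: X[q3]aaaaa#a (head 1)
Step 14: [q3]Xaaaaa#a (head 0)
Step 15: a[q0]aaaaa#a (head 1)
Step 16: aX[q1]aaaa#a (head 2)
Step 17: aXa[q1]aaa#a (head 3)
Step 18: aXaa[q1]aa#a (head 4)
Step 19: aXaaa[q1]a#a (head 5)
Step 20: aXaaaa[q1]#a (head 6)
Step 21: aXaaaa#[q2]a (head 7)
Step 22: aXaaaa#a[q2]□ (head 8)
Step 23: aXaaaa#[q3]aa (head 7)
Step 24: aXaaaa[q3]#aa (head 6)
Step 25: aXaaa[q3]a#aa (head 5)
Step 26: aXaa[q3]aa#aa (head 4)
Step 27: aXa[q3]aaa#aa (head 3)
Step 28: aX[q3]aaaa#aa (head 2)
Step 29: a[q3]Xaaaa#aa (head 1)
Step 30: aa[q0]aaaa#aa (head 2)
Step 31: aaX[q1]aaa#aa (head 3)
Step 32: aaXa[q1]aa#aa (head 4)
Step 33: aaXaa[q1]a#aa (head 5)
Step 34: aaXaaa[q1]#aa (head 6)
Step 35: aaXaaa#[q2]aa (head 7)
Step 36: aaXaaa#a[q2]a (head 8)
Step 37: aaXaaa#aa[q2]□ (head 9)
Step 38: aaXaaa#a[q3]aa (head 8)
Step 39: aaXaaa#[q3]aaa (head 7)
Step 40: aaXaaa[q3]#aaa (head 6)
Step 41: aaXaa[q3]a#aaa (head 5)
Step 42: aaXa[q3]aa#aaa (head 4)
Step 43: aaX[q3]aaa#aaa (head 3)
Step 44: aa[q3]Xaaa#aaa (head 2)
Step 45: aaa[q0]aaa#aaa (head 3)
Step 46: aaaX[q1]aa#aaa (head 4)
Step 47: aaaXa[q1]a#aaa (head 5)
Step 48: aaaXaa[q1]#aaa (head 6)
Step 49: aaaXaa#[q2]aaa (head 7)
Step 50: aaaXaa#a[q2]aa (head 8)
Step 51: aaaXaa#aa[q2]a (head 9)
Step 52: aaaXaa#aaa[q2]□ (head 10)
Step 53: aaaXaa#aa[q3]aa (head 9)
Step 54: aaaXaa#a[q3]aaa (head 8)
Step 55: aaaXaa#[q3]aaaa (head 7)
Step 56: aaaXaa[q3]#aaaa (head 6)
Step 57: aaaXa[q3]a#aaaa (head 5)
Step 58: aaaX[q3]aa#aaaa (head 4)
Step 59: aaa[q3]Xaa#aaaa (head 3)
Step 60: aaaa[q0]aa#aaaa (head 4)
Step 61: aaaaX[q1]a#aaaa (head 5)
Step 62: aaaaXa[q1]#aaaa (head 6)
Step 63: aaaaXa#[q2]aaaa (head 7)
Step 64: aaaaXa#a[q2]aaa (head 8)
Step 65: aaaaXa#aa[q2]aa (head 9)
Step 66: aaaaXa#aaa[q2]a (head 10)
Step 67: aaaaXa#aaaa[q2]□ (head 11)
Step 68: aaaaXa#aaa[q3]aa (head 10)
Step 69: aaaaXa#aa[q3]aaa (head 9)
Step 70: aaaaXa#a[q3]aaaa (head 8)
Step 71: aaaaXa#[q3]aaaaa (head 7)
Step 72: aaaaXa[q3]#aaaaa (head 6)
Step 73: aaaaX[q3]a#aaaaa (head 5)
Step 74: aaaa[q3]Xa#aaaaa (head 4)
Step 75: aaaaa[q0]a#aaaaa (head 5)
Step 76: aaaaaX[q1]#aaaaa (head 6)
Step 77: aaaaaX#[q2]aaaaa (head 7)
Step 78: aaaaaX#a[q2]aaaa (head 8)
Step 79: aaaaaX#aa[q2]aaa (head 9)
Step 80: aaaaaX#aaa[q2]aa (head 10)
Step 81: aaaaaX#aaaa[q2]a (head 11)
Step 82: aaaaaX#aaaaa[q2]□ (head 12)
Step 83: aaaaaX#aaaa[q3]aa (head 11)
Step 84: aaaaaX#aaa[q3]aaa (head 10)
Step 85: aaaaaX#aa[q3]aaaa (head 9)
Step 86: aaaaaX#a[q3]aaaaa (head 8)
Step 87: aaaaaX#[q3]aaaaaa (head 7)
Step 88: aaaaaX[q3]#aaaaaa (head 6)
Step 89: aaaaa[q3]X#aaaaaa (head 5)
Step 90: aaaaaa[q0]#aaaaaa (head 6)
Step 91: aaaaaa#[q3]aaaaaa (head 7)
Step 92: aaaaaa[q3]#aaaaaa (head 6)
Step 93: aaaaa[q3]a#aaaaaa (head 5)
Step 94: aaaa[q3]aa#aaaaaa (head 4)
Step 95: aaa[q3]aaa#aaaaaa (head 3)
Step 96: aa[q3]aaaa#aaaaaa (head 2)
Step 97: a[q3]aaaaa#aaaaaa (head 1)
Step 98: [q3]aaaaaa#aaaaaa (head 0)
Step 99: [q3]□aaaaaa#aaaaaa (head -1)
Step 100: □[qA]aaaaaa#aaaaaa (head 0)
The machine is in qA, so it halts and accepts.

Final answer: Accept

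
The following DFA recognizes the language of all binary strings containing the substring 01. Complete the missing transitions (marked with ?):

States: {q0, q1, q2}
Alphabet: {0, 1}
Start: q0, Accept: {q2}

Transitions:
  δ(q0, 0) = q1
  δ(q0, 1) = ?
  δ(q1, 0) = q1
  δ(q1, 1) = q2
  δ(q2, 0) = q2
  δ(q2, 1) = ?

What each state remembers (consistent with the given transitions and accept states):
  q0: 01 not seen yet and the last symbol was not 0
  q1: 01 not seen yet and the last symbol was 0
  q2: the substring 01 has already been seen
Filling in the missing entries:
  δ(q0, 1): in q0 (01 not seen yet and the last symbol was not 0), after reading 1 we have: 01 not seen yet and the last symbol was not 0 → q0
  δ(q2, 1): in q2 (the substring 01 has already been seen), after reading 1 we have: the substring 01 has already been seen → q2

Final answer: δ(q0, 1) = q0; δ(q2, 1) = q2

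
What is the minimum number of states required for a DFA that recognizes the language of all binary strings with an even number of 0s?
Language: binary strings with an even number of 0s
Lower bound (Myhill–Nerode): the prefixes ε, 0 are pairwise distinguishable:
  ε vs 0: suffix ε distinguishes them (ε has zero 0s (accepted), 0 has one 0 (rejected))
So any DFA needs at least 2 states.
Upper bound: a DFA with 2 states exists (one state per class above).
Minimum states: 2

Final answer: 2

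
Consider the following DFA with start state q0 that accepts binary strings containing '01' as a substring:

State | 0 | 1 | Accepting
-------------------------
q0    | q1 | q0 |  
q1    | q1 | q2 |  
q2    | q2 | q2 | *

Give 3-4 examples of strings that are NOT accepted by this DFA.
Any strings that end in a non-accepting state work; for example:
ε: q0; q0 is not accepting → rejected
"11": q0 → q0 → q0; q0 is not accepting → rejected
"0000": q0 → q1 → q1 → q1 → q1; q1 is not accepting → rejected
"1100": q0 → q0 → q0 → q1 → q1; q1 is not accepting → rejected

Final answer: ε, "11", "0000", "1100"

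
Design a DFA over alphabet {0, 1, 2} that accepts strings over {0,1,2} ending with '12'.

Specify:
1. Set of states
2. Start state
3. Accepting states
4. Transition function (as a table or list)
One valid DFA (any DFA recognizing the same language is acceptable):
States: {q0, q1, q2}
Start: q0
Accepting: {q2}
Transitions (accepting states marked with *):
State | 0 | 1 | 2 | Accepting
-----------------------------
q0    | q0 | q1 | q0 |  
q1    | q0 | q1 | q2 |  
q2    | q0 | q1 | q0 | *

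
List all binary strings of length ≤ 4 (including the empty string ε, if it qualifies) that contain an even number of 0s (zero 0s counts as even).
Checking every binary string of length 0 to 4:
  Length 0: accepted: ε | rejected: (none)
  Length 1: accepted: 1 | rejected: 0
  Length 2: accepted: 00, 11 | rejected: 01, 10
  Length 3: accepted: 001, 010, 100, 111 | rejected: 000, 011, 101, 110
  Length 4: accepted: 0000, 0011, 0101, 0110, 1001, 1010, 1100, 1111 | rejected: 0001, 0010, 0100, 0111, 1000, 1011, 1101, 1110
Total: 16 string(s).

Final answer: ε, 1, 00, 11, 001, 010, 100, 111, 0000, 0011, 0101, 0110, 1001, 1010, 1100, 1111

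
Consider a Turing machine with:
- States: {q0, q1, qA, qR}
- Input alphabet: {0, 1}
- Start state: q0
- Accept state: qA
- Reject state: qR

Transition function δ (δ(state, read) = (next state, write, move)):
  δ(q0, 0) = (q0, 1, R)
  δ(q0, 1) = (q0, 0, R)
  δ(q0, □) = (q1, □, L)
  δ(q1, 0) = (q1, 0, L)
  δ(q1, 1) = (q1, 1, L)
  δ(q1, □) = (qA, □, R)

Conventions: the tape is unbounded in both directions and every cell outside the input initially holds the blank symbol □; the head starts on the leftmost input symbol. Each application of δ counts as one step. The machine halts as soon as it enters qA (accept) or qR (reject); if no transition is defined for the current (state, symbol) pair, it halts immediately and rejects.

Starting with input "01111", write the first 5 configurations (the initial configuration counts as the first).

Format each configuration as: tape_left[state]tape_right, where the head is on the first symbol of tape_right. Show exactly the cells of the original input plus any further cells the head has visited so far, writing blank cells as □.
Step 0: [q0]01111 (head at position 0)
Step 1: δ(q0, 0) = (q0, 1, R)  ⊢  1[q0]1111 (head at position 1)
Step 2: δ(q0, 1) = (q0, 0, R)  ⊢  10[q0]111 (head at position 2)
Step 3: δ(q0, 1) = (q0, 0, R)  ⊢  100[q0]11 (head at position 3)
Step 4: δ(q0, 1) = (q0, 0, R)  ⊢  1000[q0]1 (head at position 4)

Final answer: [q0]01111 ⊢ 1[q0]1111 ⊢ 10[q0]111 ⊢ 100[q0]11 ⊢ 1000[q0]1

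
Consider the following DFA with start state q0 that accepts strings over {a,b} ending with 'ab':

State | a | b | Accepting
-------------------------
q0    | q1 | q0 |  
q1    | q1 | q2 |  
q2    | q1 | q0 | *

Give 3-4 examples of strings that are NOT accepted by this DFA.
Any strings that end in a non-accepting state work; for example:
"bb": q0 → q0 → q0; q0 is not accepting → rejected
"abb": q0 → q1 → q2 → q0; q0 is not accepting → rejected
"baa": q0 → q0 → q1 → q1; q1 is not accepting → rejected
"babb": q0 → q0 → q1 → q2 → q0; q0 is not accepting → rejected

Final answer: "bb", "abb", "baa", "babb"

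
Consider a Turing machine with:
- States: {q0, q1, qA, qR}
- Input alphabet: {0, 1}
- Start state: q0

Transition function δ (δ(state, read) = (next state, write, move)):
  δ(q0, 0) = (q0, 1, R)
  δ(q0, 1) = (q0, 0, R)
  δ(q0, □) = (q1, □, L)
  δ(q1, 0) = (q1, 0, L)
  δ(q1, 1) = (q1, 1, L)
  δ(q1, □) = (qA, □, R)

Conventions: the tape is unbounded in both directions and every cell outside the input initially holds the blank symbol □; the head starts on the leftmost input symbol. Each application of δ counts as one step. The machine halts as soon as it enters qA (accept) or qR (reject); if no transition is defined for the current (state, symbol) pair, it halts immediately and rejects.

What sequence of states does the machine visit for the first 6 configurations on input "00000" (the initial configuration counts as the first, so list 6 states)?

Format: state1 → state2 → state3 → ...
Step 0: [q0]00000 (head at position 0)
Step 1: δ(q0, 0) = (q0, 1, R)  ⊢  1[q0]0000 (head at position 1)
Step 2: δ(q0, 0) = (q0, 1, R)  ⊢  11[q0]000 (head at position 2)
Step 3: δ(q0, 0) = (q0, 1, R)  ⊢  111[q0]00 (head at position 3)
Step 4: δ(q0, 0) = (q0, 1, R)  ⊢  1111[q0]0 (head at position 4)
Step 5: δ(q0, 0) = (q0, 1, R)  ⊢  11111[q0]□ (head at position 5)
Reading off the states of these 6 configurations: q0 → q0 → q0 → q0 → q0 → q0

Final answer: q0 → q0 → q0 → q0 → q0 → q0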